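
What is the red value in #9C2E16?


Color: #9C2E16
R = 9C = 156
G = 2E = 46
B = 16 = 22
Red = 156


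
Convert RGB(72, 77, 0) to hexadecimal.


R = 72 → 48 (hex)
G = 77 → 4D (hex)
B = 0 → 00 (hex)
Hex = #484D00


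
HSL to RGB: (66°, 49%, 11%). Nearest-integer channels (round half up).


H=66°, S=0.49, L=0.11
C = (1-|2L-1|)×S = (1-|-0.78|)×0.49 = 0.1078
H' = H/60 = 66/60 ≈ 1.1000; X = C×(1-|H' mod 2 - 1|) = 0.09702
m = L - C/2 = 0.11 - 0.0539 = 0.0561
Sector ⌊H'⌋ = 1 → (R',G',B') = (0.09702, 0.1078, 0.0)
RGB = ((R'+m)×255, (G'+m)×255, (B'+m)×255) = (39.0456, 41.7945, 14.3055)
Round half up → RGB(39, 42, 14)


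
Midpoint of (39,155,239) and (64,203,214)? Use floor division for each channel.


Midpoint: each channel = ⌊(C₁+C₂)/2⌋
R: ⌊(39+64)/2⌋ = 51
G: ⌊(155+203)/2⌋ = 179
B: ⌊(239+214)/2⌋ = 226
= RGB(51, 179, 226)


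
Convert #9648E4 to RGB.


96 → 150 (R)
48 → 72 (G)
E4 → 228 (B)
= RGB(150, 72, 228)


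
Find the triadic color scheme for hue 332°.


Triadic: equally spaced at 120° intervals
H1 = 332°
H2 = (332 + 120) mod 360 = 92°
H3 = (332 + 240) mod 360 = 212°
Triadic = 332°, 92°, 212°


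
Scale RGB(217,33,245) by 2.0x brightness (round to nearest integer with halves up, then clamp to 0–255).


Multiply each channel by 2.0, round half up, clamp to [0, 255]
R: 217×2.0 = 434 → clamp → 255
G: 33×2.0 = 66
B: 245×2.0 = 490 → clamp → 255
= RGB(255, 66, 255)


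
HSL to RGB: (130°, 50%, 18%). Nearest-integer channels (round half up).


H=130°, S=0.50, L=0.18
C = (1-|2L-1|)×S = (1-|-0.64|)×0.50 = 0.18
H' = H/60 = 130/60 ≈ 2.1667; X = C×(1-|H' mod 2 - 1|) = 0.03
m = L - C/2 = 0.18 - 0.09 = 0.09
Sector ⌊H'⌋ = 2 → (R',G',B') = (0.0, 0.18, 0.03)
RGB = ((R'+m)×255, (G'+m)×255, (B'+m)×255) = (22.95, 68.85, 30.6)
Round half up → RGB(23, 69, 31)


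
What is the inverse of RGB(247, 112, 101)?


Invert: (255-R, 255-G, 255-B)
R: 255-247 = 8
G: 255-112 = 143
B: 255-101 = 154
= RGB(8, 143, 154)


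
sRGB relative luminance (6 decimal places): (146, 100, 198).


Linearize each channel (sRGB transfer function): c = v/255; c_lin = c/12.92 if c ≤ 0.04045, else ((c+0.055)/1.055)^2.4
  R: 146/255 ≈ 0.572549 > 0.04045 → ((0.572549+0.055)/1.055)^2.4 ≈ 0.287441
  G: 100/255 ≈ 0.392157 > 0.04045 → ((0.392157+0.055)/1.055)^2.4 ≈ 0.127438
  B: 198/255 ≈ 0.776471 > 0.04045 → ((0.776471+0.055)/1.055)^2.4 ≈ 0.564712
R_lin = 0.287441, G_lin = 0.127438, B_lin = 0.564712
L = 0.2126×R + 0.7152×G + 0.0722×B
L = 0.2126×0.287441 + 0.7152×0.127438 + 0.0722×0.564712
L ≈ 0.193026


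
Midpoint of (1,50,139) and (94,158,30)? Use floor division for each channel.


Midpoint: each channel = ⌊(C₁+C₂)/2⌋
R: ⌊(1+94)/2⌋ = 47
G: ⌊(50+158)/2⌋ = 104
B: ⌊(139+30)/2⌋ = 84
= RGB(47, 104, 84)


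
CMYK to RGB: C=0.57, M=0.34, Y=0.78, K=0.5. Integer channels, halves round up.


R = 255 × (1-C) × (1-K) = 255 × 0.43 × 0.50 = 54.825 → 55
G = 255 × (1-M) × (1-K) = 255 × 0.66 × 0.50 = 84.15 → 84
B = 255 × (1-Y) × (1-K) = 255 × 0.22 × 0.50 = 28.05 → 28
= RGB(55, 84, 28)


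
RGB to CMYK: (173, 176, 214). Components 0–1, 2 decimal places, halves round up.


R'=173/255≈0.6784, G'=176/255≈0.6902, B'=214/255≈0.8392
K = 1 - max(R',G',B') = 1 - 214/255 = 41/255 = 0.16078… → 0.16
(1-R'-K)/(1-K) simplifies to (max-R)/max with max = 214:
C = (214-173)/214 = 41/214 = 0.19158… → 0.19
M = (214-176)/214 = 38/214 = 0.17757… → 0.18
Y = (214-214)/214 = 0/214 = 0 → 0.00
= CMYK(0.19, 0.18, 0.00, 0.16)


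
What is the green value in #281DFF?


Color: #281DFF
R = 28 = 40
G = 1D = 29
B = FF = 255
Green = 29


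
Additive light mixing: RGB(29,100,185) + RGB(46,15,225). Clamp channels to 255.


Additive: each channel = min(255, C₁+C₂)
R: 29+46 = 75 → 75
G: 100+15 = 115 → 115
B: 185+225 = 410 → 255
= RGB(75, 115, 255)


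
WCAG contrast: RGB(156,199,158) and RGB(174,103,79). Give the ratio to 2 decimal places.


Linearize each sRGB channel c=v/255: c/12.92 if c ≤ 0.04045 else ((c+0.055)/1.055)^2.4
L = 0.2126×R_lin + 0.7152×G_lin + 0.0722×B_lin
Color 1 (156,199,158):
  R=156: 156/255≈0.6118 > 0.04045 → ((0.6118+0.055)/1.055)^2.4 ≈ 0.33245
  G=199: 199/255≈0.7804 > 0.04045 → ((0.7804+0.055)/1.055)^2.4 ≈ 0.57112
  B=158: 158/255≈0.6196 > 0.04045 → ((0.6196+0.055)/1.055)^2.4 ≈ 0.34191
  L1 = 0.2126×0.33245 + 0.7152×0.57112 + 0.0722×0.34191 ≈ 0.50383
Color 2 (174,103,79):
  R=174: 174/255≈0.6824 > 0.04045 → ((0.6824+0.055)/1.055)^2.4 ≈ 0.42327
  G=103: 103/255≈0.4039 > 0.04045 → ((0.4039+0.055)/1.055)^2.4 ≈ 0.13563
  B=79: 79/255≈0.3098 > 0.04045 → ((0.3098+0.055)/1.055)^2.4 ≈ 0.07819
  L2 = 0.2126×0.42327 + 0.7152×0.13563 + 0.0722×0.07819 ≈ 0.19264
Lighter = 0.50383, Darker = 0.19264
Ratio = (L_lighter + 0.05) / (L_darker + 0.05)
Ratio = (0.50383 + 0.05) / (0.19264 + 0.05) = 0.55383 / 0.24264 ≈ 2.2826
Ratio ≈ 2.28:1


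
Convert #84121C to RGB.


84 → 132 (R)
12 → 18 (G)
1C → 28 (B)
= RGB(132, 18, 28)


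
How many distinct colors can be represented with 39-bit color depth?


Colors = 2^bits = 2^39
= 549,755,813,888 colors


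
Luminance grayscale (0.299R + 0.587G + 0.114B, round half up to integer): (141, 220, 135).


Gray = 0.299×R + 0.587×G + 0.114×B
Gray = 0.299×141 + 0.587×220 + 0.114×135
Gray = 42.159 + 129.140 + 15.390
Gray = 186.689 → round half up → 187
Gray = 187


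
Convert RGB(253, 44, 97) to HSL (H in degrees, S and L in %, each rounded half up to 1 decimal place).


Normalize: R'=253/255≈0.9922, G'=44/255≈0.1725, B'=97/255≈0.3804
Max=253/255, Min=44/255, Δ=Max-Min=209/255
L = (Max+Min)/2 = (253+44)/510 = 297/510 = 0.58235… → L = 58.2%
L > 0.5 → S = Δ/(2-Max-Min) = 209/(510-253-44) = 209/213 = 0.98122… → S = 98.1%
(the 1/255 factors cancel in S and H, so raw channel differences can be used)
Max is R' → H = 60 × (((G-B)/Δ) mod 6) = 60 × (((44-97)/209) mod 6)
  (-53)/209 = -0.2535…; negative, so add 6 → 5.7464…
  H = 60 × 5.7464… = 344.784…° → H = 344.8°
= HSL(344.8°, 98.1%, 58.2%)


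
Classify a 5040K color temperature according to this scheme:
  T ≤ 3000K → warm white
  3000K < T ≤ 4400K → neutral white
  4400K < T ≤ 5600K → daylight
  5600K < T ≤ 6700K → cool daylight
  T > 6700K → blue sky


Temperature: 5040K
4400K < 5040K ≤ 5600K → daylight
Classification: daylight


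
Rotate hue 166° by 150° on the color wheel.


New hue = (H + rotation) mod 360
New hue = (166 + 150) mod 360
= 316 mod 360
= 316°


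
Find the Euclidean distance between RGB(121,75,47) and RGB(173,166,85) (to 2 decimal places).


d = √[(R₁-R₂)² + (G₁-G₂)² + (B₁-B₂)²]
d = √[(121-173)² + (75-166)² + (47-85)²]
d = √[2704 + 8281 + 1444]
d = √12429
d ≈ 111.49


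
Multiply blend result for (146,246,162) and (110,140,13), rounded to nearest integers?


Multiply: C = A×B/255, rounded to nearest integer
R: 146×110/255 = 16060/255 ≈ 62.980 → 63
G: 246×140/255 = 34440/255 ≈ 135.059 → 135
B: 162×13/255 = 2106/255 ≈ 8.259 → 8
= RGB(63, 135, 8)


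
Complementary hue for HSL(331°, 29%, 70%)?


Complement = opposite side of color wheel = hue + 180°
H' = (331 + 180) mod 360 = 151°
S and L unchanged.
= HSL(151°, 29%, 70%)


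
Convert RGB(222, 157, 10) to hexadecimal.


R = 222 → DE (hex)
G = 157 → 9D (hex)
B = 10 → 0A (hex)
Hex = #DE9D0A


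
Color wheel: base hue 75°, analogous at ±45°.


Base hue: 75°
Left analog: (75 - 45) mod 360 = 30°
Right analog: (75 + 45) mod 360 = 120°
Analogous hues = 30° and 120°


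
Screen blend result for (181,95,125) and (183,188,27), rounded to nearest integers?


Screen: C = 255 - (255-A)×(255-B)/255, rounded to nearest integer
R: 255 - (255-181)×(255-183)/255 = 255 - 5328/255 ≈ 255 - 20.894 = 234.106 → 234
G: 255 - (255-95)×(255-188)/255 = 255 - 10720/255 ≈ 255 - 42.039 = 212.961 → 213
B: 255 - (255-125)×(255-27)/255 = 255 - 29640/255 ≈ 255 - 116.235 = 138.765 → 139
= RGB(234, 213, 139)


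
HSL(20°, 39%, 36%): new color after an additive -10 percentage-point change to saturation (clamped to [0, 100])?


Original S = 39%
Adjustment = -10 percentage points
New S = 39 + (-10) = 29
Clamp to [0, 100] → 29
= HSL(20°, 29%, 36%)


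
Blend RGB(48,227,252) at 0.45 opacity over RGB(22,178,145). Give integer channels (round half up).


C = α×F + (1-α)×B, with 1-α = 0.55
R: 0.45×48 + 0.55×22 = 21.60 + 12.10 = 33.70 → 34
G: 0.45×227 + 0.55×178 = 102.15 + 97.90 = 200.05 → 200
B: 0.45×252 + 0.55×145 = 113.40 + 79.75 = 193.15 → 193
= RGB(34, 200, 193)


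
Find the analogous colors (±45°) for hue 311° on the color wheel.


Base hue: 311°
Left analog: (311 - 45) mod 360 = 266°
Right analog: (311 + 45) mod 360 = 356°
Analogous hues = 266° and 356°


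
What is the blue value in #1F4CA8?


Color: #1F4CA8
R = 1F = 31
G = 4C = 76
B = A8 = 168
Blue = 168


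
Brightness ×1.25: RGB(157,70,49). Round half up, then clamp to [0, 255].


Multiply each channel by 1.25, round half up, clamp to [0, 255]
R: 157×1.25 = 196.25 → round → 196
G: 70×1.25 = 87.5 → round → 88
B: 49×1.25 = 61.25 → round → 61
= RGB(196, 88, 61)


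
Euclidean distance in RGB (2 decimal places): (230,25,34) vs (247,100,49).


d = √[(R₁-R₂)² + (G₁-G₂)² + (B₁-B₂)²]
d = √[(230-247)² + (25-100)² + (34-49)²]
d = √[289 + 5625 + 225]
d = √6139
d ≈ 78.35


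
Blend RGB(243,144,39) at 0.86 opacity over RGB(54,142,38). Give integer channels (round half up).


C = α×F + (1-α)×B, with 1-α = 0.14
R: 0.86×243 + 0.14×54 = 208.98 + 7.56 = 216.54 → 217
G: 0.86×144 + 0.14×142 = 123.84 + 19.88 = 143.72 → 144
B: 0.86×39 + 0.14×38 = 33.54 + 5.32 = 38.86 → 39
= RGB(217, 144, 39)


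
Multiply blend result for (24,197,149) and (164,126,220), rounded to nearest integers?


Multiply: C = A×B/255, rounded to nearest integer
R: 24×164/255 = 3936/255 ≈ 15.435 → 15
G: 197×126/255 = 24822/255 ≈ 97.341 → 97
B: 149×220/255 = 32780/255 ≈ 128.549 → 129
= RGB(15, 97, 129)


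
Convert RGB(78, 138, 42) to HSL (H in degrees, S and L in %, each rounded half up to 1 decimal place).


Normalize: R'=78/255≈0.3059, G'=138/255≈0.5412, B'=42/255≈0.1647
Max=138/255, Min=42/255, Δ=Max-Min=96/255
L = (Max+Min)/2 = (138+42)/510 = 180/510 = 0.35294… → L = 35.3%
L ≤ 0.5 → S = Δ/(Max+Min) = 96/(138+42) = 96/180 = 0.53333… → S = 53.3%
(the 1/255 factors cancel in S and H, so raw channel differences can be used)
Max is G' → H = 60 × ((B-R)/Δ + 2) = 60 × ((42-78)/96 + 2)
  -36/96 + 2 = -0.375 + 2 = 1.625
  H = 60 × 1.625 = 97.5° → H = 97.5°
= HSL(97.5°, 53.3%, 35.3%)


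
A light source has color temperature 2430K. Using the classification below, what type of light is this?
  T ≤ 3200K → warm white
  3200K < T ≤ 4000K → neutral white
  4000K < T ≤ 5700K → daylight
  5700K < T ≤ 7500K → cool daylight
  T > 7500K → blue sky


Temperature: 2430K
2430K ≤ 3200K → warm white
Classification: warm white


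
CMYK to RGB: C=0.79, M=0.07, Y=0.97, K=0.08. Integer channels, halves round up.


R = 255 × (1-C) × (1-K) = 255 × 0.21 × 0.92 = 49.266 → 49
G = 255 × (1-M) × (1-K) = 255 × 0.93 × 0.92 = 218.178 → 218
B = 255 × (1-Y) × (1-K) = 255 × 0.03 × 0.92 = 7.038 → 7
= RGB(49, 218, 7)


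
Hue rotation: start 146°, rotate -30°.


New hue = (H + rotation) mod 360
New hue = (146 -30) mod 360
= 116 mod 360
= 116°


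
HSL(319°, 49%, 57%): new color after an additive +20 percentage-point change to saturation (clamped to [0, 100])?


Original S = 49%
Adjustment = +20 percentage points
New S = 49 + (20) = 69
Clamp to [0, 100] → 69
= HSL(319°, 69%, 57%)


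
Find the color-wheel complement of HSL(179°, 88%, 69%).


Complement = opposite side of color wheel = hue + 180°
H' = (179 + 180) mod 360 = 359°
S and L unchanged.
= HSL(359°, 88%, 69%)


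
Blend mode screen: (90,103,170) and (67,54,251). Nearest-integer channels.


Screen: C = 255 - (255-A)×(255-B)/255, rounded to nearest integer
R: 255 - (255-90)×(255-67)/255 = 255 - 31020/255 ≈ 255 - 121.647 = 133.353 → 133
G: 255 - (255-103)×(255-54)/255 = 255 - 30552/255 ≈ 255 - 119.812 = 135.188 → 135
B: 255 - (255-170)×(255-251)/255 = 255 - 340/255 ≈ 255 - 1.333 = 253.667 → 254
= RGB(133, 135, 254)


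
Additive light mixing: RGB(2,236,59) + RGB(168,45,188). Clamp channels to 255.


Additive: each channel = min(255, C₁+C₂)
R: 2+168 = 170 → 170
G: 236+45 = 281 → 255
B: 59+188 = 247 → 247
= RGB(170, 255, 247)


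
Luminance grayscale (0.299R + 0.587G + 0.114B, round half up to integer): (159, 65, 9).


Gray = 0.299×R + 0.587×G + 0.114×B
Gray = 0.299×159 + 0.587×65 + 0.114×9
Gray = 47.541 + 38.155 + 1.026
Gray = 86.722 → round half up → 87
Gray = 87


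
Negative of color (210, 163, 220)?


Invert: (255-R, 255-G, 255-B)
R: 255-210 = 45
G: 255-163 = 92
B: 255-220 = 35
= RGB(45, 92, 35)


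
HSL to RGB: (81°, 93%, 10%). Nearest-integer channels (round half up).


H=81°, S=0.93, L=0.10
C = (1-|2L-1|)×S = (1-|-0.80|)×0.93 = 0.186
H' = H/60 = 81/60 ≈ 1.3500; X = C×(1-|H' mod 2 - 1|) = 0.1209
m = L - C/2 = 0.10 - 0.093 = 0.007
Sector ⌊H'⌋ = 1 → (R',G',B') = (0.1209, 0.186, 0.0)
RGB = ((R'+m)×255, (G'+m)×255, (B'+m)×255) = (32.6145, 49.215, 1.785)
Round half up → RGB(33, 49, 2)


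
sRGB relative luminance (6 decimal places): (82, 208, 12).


Linearize each channel (sRGB transfer function): c = v/255; c_lin = c/12.92 if c ≤ 0.04045, else ((c+0.055)/1.055)^2.4
  R: 82/255 ≈ 0.321569 > 0.04045 → ((0.321569+0.055)/1.055)^2.4 ≈ 0.084376
  G: 208/255 ≈ 0.815686 > 0.04045 → ((0.815686+0.055)/1.055)^2.4 ≈ 0.630757
  B: 12/255 ≈ 0.047059 > 0.04045 → ((0.047059+0.055)/1.055)^2.4 ≈ 0.003677
R_lin = 0.084376, G_lin = 0.630757, B_lin = 0.003677
L = 0.2126×R + 0.7152×G + 0.0722×B
L = 0.2126×0.084376 + 0.7152×0.630757 + 0.0722×0.003677
L ≈ 0.469321


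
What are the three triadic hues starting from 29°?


Triadic: equally spaced at 120° intervals
H1 = 29°
H2 = (29 + 120) mod 360 = 149°
H3 = (29 + 240) mod 360 = 269°
Triadic = 29°, 149°, 269°


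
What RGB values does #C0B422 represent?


C0 → 192 (R)
B4 → 180 (G)
22 → 34 (B)
= RGB(192, 180, 34)


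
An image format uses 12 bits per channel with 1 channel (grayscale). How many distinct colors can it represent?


Total bits = 12 bits/channel × 1 channels = 12 bits
Distinct colors = 2^12
= 4,096 colors


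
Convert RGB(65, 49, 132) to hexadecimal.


R = 65 → 41 (hex)
G = 49 → 31 (hex)
B = 132 → 84 (hex)
Hex = #413184


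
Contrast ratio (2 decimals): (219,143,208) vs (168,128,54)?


Linearize each sRGB channel c=v/255: c/12.92 if c ≤ 0.04045 else ((c+0.055)/1.055)^2.4
L = 0.2126×R_lin + 0.7152×G_lin + 0.0722×B_lin
Color 1 (219,143,208):
  R=219: 219/255≈0.8588 > 0.04045 → ((0.8588+0.055)/1.055)^2.4 ≈ 0.70838
  G=143: 143/255≈0.5608 > 0.04045 → ((0.5608+0.055)/1.055)^2.4 ≈ 0.27468
  B=208: 208/255≈0.8157 > 0.04045 → ((0.8157+0.055)/1.055)^2.4 ≈ 0.63076
  L1 = 0.2126×0.70838 + 0.7152×0.27468 + 0.0722×0.63076 ≈ 0.39259
Color 2 (168,128,54):
  R=168: 168/255≈0.6588 > 0.04045 → ((0.6588+0.055)/1.055)^2.4 ≈ 0.39157
  G=128: 128/255≈0.5020 > 0.04045 → ((0.5020+0.055)/1.055)^2.4 ≈ 0.21586
  B=54: 54/255≈0.2118 > 0.04045 → ((0.2118+0.055)/1.055)^2.4 ≈ 0.03689
  L2 = 0.2126×0.39157 + 0.7152×0.21586 + 0.0722×0.03689 ≈ 0.24030
Lighter = 0.39259, Darker = 0.24030
Ratio = (L_lighter + 0.05) / (L_darker + 0.05)
Ratio = (0.39259 + 0.05) / (0.24030 + 0.05) = 0.44259 / 0.29030 ≈ 1.5246
Ratio ≈ 1.52:1


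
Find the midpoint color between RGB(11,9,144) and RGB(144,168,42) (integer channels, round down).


Midpoint: each channel = ⌊(C₁+C₂)/2⌋
R: ⌊(11+144)/2⌋ = 77
G: ⌊(9+168)/2⌋ = 88
B: ⌊(144+42)/2⌋ = 93
= RGB(77, 88, 93)


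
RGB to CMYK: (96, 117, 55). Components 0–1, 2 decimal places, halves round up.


R'=96/255≈0.3765, G'=117/255≈0.4588, B'=55/255≈0.2157
K = 1 - max(R',G',B') = 1 - 117/255 = 138/255 = 0.54117… → 0.54
(1-R'-K)/(1-K) simplifies to (max-R)/max with max = 117:
C = (117-96)/117 = 21/117 = 0.17948… → 0.18
M = (117-117)/117 = 0/117 = 0 → 0.00
Y = (117-55)/117 = 62/117 = 0.52991… → 0.53
= CMYK(0.18, 0.00, 0.53, 0.54)


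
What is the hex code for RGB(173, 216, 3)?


R = 173 → AD (hex)
G = 216 → D8 (hex)
B = 3 → 03 (hex)
Hex = #ADD803


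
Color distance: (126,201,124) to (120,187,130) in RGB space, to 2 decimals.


d = √[(R₁-R₂)² + (G₁-G₂)² + (B₁-B₂)²]
d = √[(126-120)² + (201-187)² + (124-130)²]
d = √[36 + 196 + 36]
d = √268
d ≈ 16.37


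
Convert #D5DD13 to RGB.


D5 → 213 (R)
DD → 221 (G)
13 → 19 (B)
= RGB(213, 221, 19)


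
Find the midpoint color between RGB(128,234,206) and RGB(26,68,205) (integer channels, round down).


Midpoint: each channel = ⌊(C₁+C₂)/2⌋
R: ⌊(128+26)/2⌋ = 77
G: ⌊(234+68)/2⌋ = 151
B: ⌊(206+205)/2⌋ = 205
= RGB(77, 151, 205)


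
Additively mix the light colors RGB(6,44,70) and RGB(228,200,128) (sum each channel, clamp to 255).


Additive: each channel = min(255, C₁+C₂)
R: 6+228 = 234 → 234
G: 44+200 = 244 → 244
B: 70+128 = 198 → 198
= RGB(234, 244, 198)


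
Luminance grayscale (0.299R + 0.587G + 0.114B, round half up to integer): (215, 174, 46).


Gray = 0.299×R + 0.587×G + 0.114×B
Gray = 0.299×215 + 0.587×174 + 0.114×46
Gray = 64.285 + 102.138 + 5.244
Gray = 171.667 → round half up → 172
Gray = 172


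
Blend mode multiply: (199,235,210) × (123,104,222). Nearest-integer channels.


Multiply: C = A×B/255, rounded to nearest integer
R: 199×123/255 = 24477/255 ≈ 95.988 → 96
G: 235×104/255 = 24440/255 ≈ 95.843 → 96
B: 210×222/255 = 46620/255 ≈ 182.824 → 183
= RGB(96, 96, 183)


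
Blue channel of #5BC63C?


Color: #5BC63C
R = 5B = 91
G = C6 = 198
B = 3C = 60
Blue = 60


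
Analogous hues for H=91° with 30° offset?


Base hue: 91°
Left analog: (91 - 30) mod 360 = 61°
Right analog: (91 + 30) mod 360 = 121°
Analogous hues = 61° and 121°


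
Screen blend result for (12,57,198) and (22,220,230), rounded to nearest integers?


Screen: C = 255 - (255-A)×(255-B)/255, rounded to nearest integer
R: 255 - (255-12)×(255-22)/255 = 255 - 56619/255 ≈ 255 - 222.035 = 32.965 → 33
G: 255 - (255-57)×(255-220)/255 = 255 - 6930/255 ≈ 255 - 27.176 = 227.824 → 228
B: 255 - (255-198)×(255-230)/255 = 255 - 1425/255 ≈ 255 - 5.588 = 249.412 → 249
= RGB(33, 228, 249)


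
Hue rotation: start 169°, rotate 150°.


New hue = (H + rotation) mod 360
New hue = (169 + 150) mod 360
= 319 mod 360
= 319°


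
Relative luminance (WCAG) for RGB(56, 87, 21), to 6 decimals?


Linearize each channel (sRGB transfer function): c = v/255; c_lin = c/12.92 if c ≤ 0.04045, else ((c+0.055)/1.055)^2.4
  R: 56/255 ≈ 0.219608 > 0.04045 → ((0.219608+0.055)/1.055)^2.4 ≈ 0.039546
  G: 87/255 ≈ 0.341176 > 0.04045 → ((0.341176+0.055)/1.055)^2.4 ≈ 0.095307
  B: 21/255 ≈ 0.082353 > 0.04045 → ((0.082353+0.055)/1.055)^2.4 ≈ 0.007499
R_lin = 0.039546, G_lin = 0.095307, B_lin = 0.007499
L = 0.2126×R + 0.7152×G + 0.0722×B
L = 0.2126×0.039546 + 0.7152×0.095307 + 0.0722×0.007499
L ≈ 0.077113


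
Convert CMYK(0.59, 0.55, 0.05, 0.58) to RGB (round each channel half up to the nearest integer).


R = 255 × (1-C) × (1-K) = 255 × 0.41 × 0.42 = 43.911 → 44
G = 255 × (1-M) × (1-K) = 255 × 0.45 × 0.42 = 48.195 → 48
B = 255 × (1-Y) × (1-K) = 255 × 0.95 × 0.42 = 101.745 → 102
= RGB(44, 48, 102)


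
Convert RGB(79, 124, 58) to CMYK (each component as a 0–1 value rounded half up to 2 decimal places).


R'=79/255≈0.3098, G'=124/255≈0.4863, B'=58/255≈0.2275
K = 1 - max(R',G',B') = 1 - 124/255 = 131/255 = 0.51372… → 0.51
(1-R'-K)/(1-K) simplifies to (max-R)/max with max = 124:
C = (124-79)/124 = 45/124 = 0.36290… → 0.36
M = (124-124)/124 = 0/124 = 0 → 0.00
Y = (124-58)/124 = 66/124 = 0.53225… → 0.53
= CMYK(0.36, 0.00, 0.53, 0.51)


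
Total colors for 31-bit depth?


Colors = 2^bits = 2^31
= 2,147,483,648 colors


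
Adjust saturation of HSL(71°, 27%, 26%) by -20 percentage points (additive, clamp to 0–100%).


Original S = 27%
Adjustment = -20 percentage points
New S = 27 + (-20) = 7
Clamp to [0, 100] → 7
= HSL(71°, 7%, 26%)


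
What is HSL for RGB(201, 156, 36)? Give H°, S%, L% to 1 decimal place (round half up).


Normalize: R'=201/255≈0.7882, G'=156/255≈0.6118, B'=36/255≈0.1412
Max=201/255, Min=36/255, Δ=Max-Min=165/255
L = (Max+Min)/2 = (201+36)/510 = 237/510 = 0.46470… → L = 46.5%
L ≤ 0.5 → S = Δ/(Max+Min) = 165/(201+36) = 165/237 = 0.69620… → S = 69.6%
(the 1/255 factors cancel in S and H, so raw channel differences can be used)
Max is R' → H = 60 × (((G-B)/Δ) mod 6) = 60 × (((156-36)/165) mod 6)
  120/165 = 0.7272…
  H = 60 × 0.7272… = 43.636…° → H = 43.6°
= HSL(43.6°, 69.6%, 46.5%)


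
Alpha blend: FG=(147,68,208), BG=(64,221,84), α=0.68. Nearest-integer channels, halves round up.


C = α×F + (1-α)×B, with 1-α = 0.32
R: 0.68×147 + 0.32×64 = 99.96 + 20.48 = 120.44 → 120
G: 0.68×68 + 0.32×221 = 46.24 + 70.72 = 116.96 → 117
B: 0.68×208 + 0.32×84 = 141.44 + 26.88 = 168.32 → 168
= RGB(120, 117, 168)


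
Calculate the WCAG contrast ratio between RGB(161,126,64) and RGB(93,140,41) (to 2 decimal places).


Linearize each sRGB channel c=v/255: c/12.92 if c ≤ 0.04045 else ((c+0.055)/1.055)^2.4
L = 0.2126×R_lin + 0.7152×G_lin + 0.0722×B_lin
Color 1 (161,126,64):
  R=161: 161/255≈0.6314 > 0.04045 → ((0.6314+0.055)/1.055)^2.4 ≈ 0.35640
  G=126: 126/255≈0.4941 > 0.04045 → ((0.4941+0.055)/1.055)^2.4 ≈ 0.20864
  B=64: 64/255≈0.2510 > 0.04045 → ((0.2510+0.055)/1.055)^2.4 ≈ 0.05127
  L1 = 0.2126×0.35640 + 0.7152×0.20864 + 0.0722×0.05127 ≈ 0.22869
Color 2 (93,140,41):
  R=93: 93/255≈0.3647 > 0.04045 → ((0.3647+0.055)/1.055)^2.4 ≈ 0.10946
  G=140: 140/255≈0.5490 > 0.04045 → ((0.5490+0.055)/1.055)^2.4 ≈ 0.26225
  B=41: 41/255≈0.1608 > 0.04045 → ((0.1608+0.055)/1.055)^2.4 ≈ 0.02217
  L2 = 0.2126×0.10946 + 0.7152×0.26225 + 0.0722×0.02217 ≈ 0.21243
Lighter = 0.22869, Darker = 0.21243
Ratio = (L_lighter + 0.05) / (L_darker + 0.05)
Ratio = (0.22869 + 0.05) / (0.21243 + 0.05) = 0.27869 / 0.26243 ≈ 1.0619
Ratio ≈ 1.06:1


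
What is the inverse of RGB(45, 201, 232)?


Invert: (255-R, 255-G, 255-B)
R: 255-45 = 210
G: 255-201 = 54
B: 255-232 = 23
= RGB(210, 54, 23)


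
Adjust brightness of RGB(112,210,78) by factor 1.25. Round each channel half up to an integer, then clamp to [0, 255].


Multiply each channel by 1.25, round half up, clamp to [0, 255]
R: 112×1.25 = 140
G: 210×1.25 = 262.5 → round → 263 → clamp → 255
B: 78×1.25 = 97.5 → round → 98
= RGB(140, 255, 98)


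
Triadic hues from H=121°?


Triadic: equally spaced at 120° intervals
H1 = 121°
H2 = (121 + 120) mod 360 = 241°
H3 = (121 + 240) mod 360 = 1°
Triadic = 121°, 241°, 1°


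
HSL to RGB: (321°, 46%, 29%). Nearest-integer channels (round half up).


H=321°, S=0.46, L=0.29
C = (1-|2L-1|)×S = (1-|-0.42|)×0.46 = 0.2668
H' = H/60 = 321/60 ≈ 5.3500; X = C×(1-|H' mod 2 - 1|) = 0.17342
m = L - C/2 = 0.29 - 0.1334 = 0.1566
Sector ⌊H'⌋ = 5 → (R',G',B') = (0.2668, 0.0, 0.17342)
RGB = ((R'+m)×255, (G'+m)×255, (B'+m)×255) = (107.967, 39.933, 84.1551)
Round half up → RGB(108, 40, 84)


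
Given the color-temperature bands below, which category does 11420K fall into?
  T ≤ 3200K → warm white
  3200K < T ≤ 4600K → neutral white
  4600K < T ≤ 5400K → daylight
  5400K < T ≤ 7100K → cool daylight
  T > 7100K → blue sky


Temperature: 11420K
11420K > 7100K → blue sky
Classification: blue sky


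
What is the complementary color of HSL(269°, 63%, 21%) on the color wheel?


Complement = opposite side of color wheel = hue + 180°
H' = (269 + 180) mod 360 = 89°
S and L unchanged.
= HSL(89°, 63%, 21%)


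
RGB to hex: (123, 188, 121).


R = 123 → 7B (hex)
G = 188 → BC (hex)
B = 121 → 79 (hex)
Hex = #7BBC79


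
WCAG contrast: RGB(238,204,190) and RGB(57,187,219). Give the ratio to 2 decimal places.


Linearize each sRGB channel c=v/255: c/12.92 if c ≤ 0.04045 else ((c+0.055)/1.055)^2.4
L = 0.2126×R_lin + 0.7152×G_lin + 0.0722×B_lin
Color 1 (238,204,190):
  R=238: 238/255≈0.9333 > 0.04045 → ((0.9333+0.055)/1.055)^2.4 ≈ 0.85499
  G=204: 204/255≈0.8000 > 0.04045 → ((0.8000+0.055)/1.055)^2.4 ≈ 0.60383
  B=190: 190/255≈0.7451 > 0.04045 → ((0.7451+0.055)/1.055)^2.4 ≈ 0.51492
  L1 = 0.2126×0.85499 + 0.7152×0.60383 + 0.0722×0.51492 ≈ 0.65081
Color 2 (57,187,219):
  R=57: 57/255≈0.2235 > 0.04045 → ((0.2235+0.055)/1.055)^2.4 ≈ 0.04092
  G=187: 187/255≈0.7333 > 0.04045 → ((0.7333+0.055)/1.055)^2.4 ≈ 0.49693
  B=219: 219/255≈0.8588 > 0.04045 → ((0.8588+0.055)/1.055)^2.4 ≈ 0.70838
  L2 = 0.2126×0.04092 + 0.7152×0.49693 + 0.0722×0.70838 ≈ 0.41525
Lighter = 0.65081, Darker = 0.41525
Ratio = (L_lighter + 0.05) / (L_darker + 0.05)
Ratio = (0.65081 + 0.05) / (0.41525 + 0.05) = 0.70081 / 0.46525 ≈ 1.5063
Ratio ≈ 1.51:1


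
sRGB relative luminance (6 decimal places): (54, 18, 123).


Linearize each channel (sRGB transfer function): c = v/255; c_lin = c/12.92 if c ≤ 0.04045, else ((c+0.055)/1.055)^2.4
  R: 54/255 ≈ 0.211765 > 0.04045 → ((0.211765+0.055)/1.055)^2.4 ≈ 0.036889
  G: 18/255 ≈ 0.070588 > 0.04045 → ((0.070588+0.055)/1.055)^2.4 ≈ 0.006049
  B: 123/255 ≈ 0.482353 > 0.04045 → ((0.482353+0.055)/1.055)^2.4 ≈ 0.198069
R_lin = 0.036889, G_lin = 0.006049, B_lin = 0.198069
L = 0.2126×R + 0.7152×G + 0.0722×B
L = 0.2126×0.036889 + 0.7152×0.006049 + 0.0722×0.198069
L ≈ 0.026469


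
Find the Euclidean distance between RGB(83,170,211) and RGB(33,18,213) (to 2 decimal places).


d = √[(R₁-R₂)² + (G₁-G₂)² + (B₁-B₂)²]
d = √[(83-33)² + (170-18)² + (211-213)²]
d = √[2500 + 23104 + 4]
d = √25608
d ≈ 160.02


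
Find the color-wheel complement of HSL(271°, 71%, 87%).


Complement = opposite side of color wheel = hue + 180°
H' = (271 + 180) mod 360 = 91°
S and L unchanged.
= HSL(91°, 71%, 87%)


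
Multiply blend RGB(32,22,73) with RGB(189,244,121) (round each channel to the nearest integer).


Multiply: C = A×B/255, rounded to nearest integer
R: 32×189/255 = 6048/255 ≈ 23.718 → 24
G: 22×244/255 = 5368/255 ≈ 21.051 → 21
B: 73×121/255 = 8833/255 ≈ 34.639 → 35
= RGB(24, 21, 35)


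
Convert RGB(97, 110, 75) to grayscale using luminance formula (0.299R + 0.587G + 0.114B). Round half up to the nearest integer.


Gray = 0.299×R + 0.587×G + 0.114×B
Gray = 0.299×97 + 0.587×110 + 0.114×75
Gray = 29.003 + 64.570 + 8.550
Gray = 102.123 → round half up → 102
Gray = 102


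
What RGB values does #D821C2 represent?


D8 → 216 (R)
21 → 33 (G)
C2 → 194 (B)
= RGB(216, 33, 194)


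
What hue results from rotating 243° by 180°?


New hue = (H + rotation) mod 360
New hue = (243 + 180) mod 360
= 423 mod 360
= 63°


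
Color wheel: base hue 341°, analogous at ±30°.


Base hue: 341°
Left analog: (341 - 30) mod 360 = 311°
Right analog: (341 + 30) mod 360 = 11°
Analogous hues = 311° and 11°


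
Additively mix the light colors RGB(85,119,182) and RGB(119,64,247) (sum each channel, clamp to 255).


Additive: each channel = min(255, C₁+C₂)
R: 85+119 = 204 → 204
G: 119+64 = 183 → 183
B: 182+247 = 429 → 255
= RGB(204, 183, 255)


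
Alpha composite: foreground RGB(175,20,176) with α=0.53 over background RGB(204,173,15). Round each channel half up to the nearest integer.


C = α×F + (1-α)×B, with 1-α = 0.47
R: 0.53×175 + 0.47×204 = 92.75 + 95.88 = 188.63 → 189
G: 0.53×20 + 0.47×173 = 10.60 + 81.31 = 91.91 → 92
B: 0.53×176 + 0.47×15 = 93.28 + 7.05 = 100.33 → 100
= RGB(189, 92, 100)


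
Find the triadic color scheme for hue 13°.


Triadic: equally spaced at 120° intervals
H1 = 13°
H2 = (13 + 120) mod 360 = 133°
H3 = (13 + 240) mod 360 = 253°
Triadic = 13°, 133°, 253°


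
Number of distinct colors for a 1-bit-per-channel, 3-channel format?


Total bits = 1 bits/channel × 3 channels = 3 bits
Distinct colors = 2^3
= 8 colors


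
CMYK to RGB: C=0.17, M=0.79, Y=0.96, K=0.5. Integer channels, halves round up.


R = 255 × (1-C) × (1-K) = 255 × 0.83 × 0.50 = 105.825 → 106
G = 255 × (1-M) × (1-K) = 255 × 0.21 × 0.50 = 26.775 → 27
B = 255 × (1-Y) × (1-K) = 255 × 0.04 × 0.50 = 5.1 → 5
= RGB(106, 27, 5)


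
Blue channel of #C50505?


Color: #C50505
R = C5 = 197
G = 05 = 5
B = 05 = 5
Blue = 5


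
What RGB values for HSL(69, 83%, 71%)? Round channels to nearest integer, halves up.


H=69°, S=0.83, L=0.71
C = (1-|2L-1|)×S = (1-|0.42|)×0.83 = 0.4814
H' = H/60 = 69/60 ≈ 1.1500; X = C×(1-|H' mod 2 - 1|) = 0.40919
m = L - C/2 = 0.71 - 0.2407 = 0.4693
Sector ⌊H'⌋ = 1 → (R',G',B') = (0.40919, 0.4814, 0.0)
RGB = ((R'+m)×255, (G'+m)×255, (B'+m)×255) = (224.01495, 242.4285, 119.6715)
Round half up → RGB(224, 242, 120)


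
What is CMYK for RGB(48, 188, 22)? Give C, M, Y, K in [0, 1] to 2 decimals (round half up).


R'=48/255≈0.1882, G'=188/255≈0.7373, B'=22/255≈0.0863
K = 1 - max(R',G',B') = 1 - 188/255 = 67/255 = 0.26274… → 0.26
(1-R'-K)/(1-K) simplifies to (max-R)/max with max = 188:
C = (188-48)/188 = 140/188 = 0.74468… → 0.74
M = (188-188)/188 = 0/188 = 0 → 0.00
Y = (188-22)/188 = 166/188 = 0.88297… → 0.88
= CMYK(0.74, 0.00, 0.88, 0.26)


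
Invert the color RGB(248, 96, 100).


Invert: (255-R, 255-G, 255-B)
R: 255-248 = 7
G: 255-96 = 159
B: 255-100 = 155
= RGB(7, 159, 155)


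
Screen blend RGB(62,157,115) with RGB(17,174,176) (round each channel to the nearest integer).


Screen: C = 255 - (255-A)×(255-B)/255, rounded to nearest integer
R: 255 - (255-62)×(255-17)/255 = 255 - 45934/255 ≈ 255 - 180.133 = 74.867 → 75
G: 255 - (255-157)×(255-174)/255 = 255 - 7938/255 ≈ 255 - 31.129 = 223.871 → 224
B: 255 - (255-115)×(255-176)/255 = 255 - 11060/255 ≈ 255 - 43.373 = 211.627 → 212
= RGB(75, 224, 212)


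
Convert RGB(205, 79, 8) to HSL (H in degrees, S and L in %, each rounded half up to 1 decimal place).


Normalize: R'=205/255≈0.8039, G'=79/255≈0.3098, B'=8/255≈0.0314
Max=205/255, Min=8/255, Δ=Max-Min=197/255
L = (Max+Min)/2 = (205+8)/510 = 213/510 = 0.41764… → L = 41.8%
L ≤ 0.5 → S = Δ/(Max+Min) = 197/(205+8) = 197/213 = 0.92488… → S = 92.5%
(the 1/255 factors cancel in S and H, so raw channel differences can be used)
Max is R' → H = 60 × (((G-B)/Δ) mod 6) = 60 × (((79-8)/197) mod 6)
  71/197 = 0.3604…
  H = 60 × 0.3604… = 21.624…° → H = 21.6°
= HSL(21.6°, 92.5%, 41.8%)


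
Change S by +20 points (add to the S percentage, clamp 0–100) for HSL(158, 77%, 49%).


Original S = 77%
Adjustment = +20 percentage points
New S = 77 + (20) = 97
Clamp to [0, 100] → 97
= HSL(158°, 97%, 49%)


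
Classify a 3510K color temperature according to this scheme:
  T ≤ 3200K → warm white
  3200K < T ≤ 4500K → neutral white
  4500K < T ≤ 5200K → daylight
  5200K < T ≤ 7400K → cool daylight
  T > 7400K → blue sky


Temperature: 3510K
3200K < 3510K ≤ 4500K → neutral white
Classification: neutral white


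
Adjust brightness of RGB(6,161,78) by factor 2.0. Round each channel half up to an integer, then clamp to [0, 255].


Multiply each channel by 2.0, round half up, clamp to [0, 255]
R: 6×2.0 = 12
G: 161×2.0 = 322 → clamp → 255
B: 78×2.0 = 156
= RGB(12, 255, 156)


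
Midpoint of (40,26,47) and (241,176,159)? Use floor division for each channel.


Midpoint: each channel = ⌊(C₁+C₂)/2⌋
R: ⌊(40+241)/2⌋ = 140
G: ⌊(26+176)/2⌋ = 101
B: ⌊(47+159)/2⌋ = 103
= RGB(140, 101, 103)


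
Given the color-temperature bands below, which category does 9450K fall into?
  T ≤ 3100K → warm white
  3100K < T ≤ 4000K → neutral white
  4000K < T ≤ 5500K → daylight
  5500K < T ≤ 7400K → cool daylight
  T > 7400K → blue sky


Temperature: 9450K
9450K > 7400K → blue sky
Classification: blue sky


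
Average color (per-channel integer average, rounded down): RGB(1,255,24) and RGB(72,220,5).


Midpoint: each channel = ⌊(C₁+C₂)/2⌋
R: ⌊(1+72)/2⌋ = 36
G: ⌊(255+220)/2⌋ = 237
B: ⌊(24+5)/2⌋ = 14
= RGB(36, 237, 14)


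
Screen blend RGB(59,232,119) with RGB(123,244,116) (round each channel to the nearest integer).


Screen: C = 255 - (255-A)×(255-B)/255, rounded to nearest integer
R: 255 - (255-59)×(255-123)/255 = 255 - 25872/255 ≈ 255 - 101.459 = 153.541 → 154
G: 255 - (255-232)×(255-244)/255 = 255 - 253/255 ≈ 255 - 0.992 = 254.008 → 254
B: 255 - (255-119)×(255-116)/255 = 255 - 18904/255 ≈ 255 - 74.133 = 180.867 → 181
= RGB(154, 254, 181)


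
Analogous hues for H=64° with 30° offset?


Base hue: 64°
Left analog: (64 - 30) mod 360 = 34°
Right analog: (64 + 30) mod 360 = 94°
Analogous hues = 34° and 94°


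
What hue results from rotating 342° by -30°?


New hue = (H + rotation) mod 360
New hue = (342 -30) mod 360
= 312 mod 360
= 312°


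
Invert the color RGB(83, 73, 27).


Invert: (255-R, 255-G, 255-B)
R: 255-83 = 172
G: 255-73 = 182
B: 255-27 = 228
= RGB(172, 182, 228)


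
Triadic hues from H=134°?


Triadic: equally spaced at 120° intervals
H1 = 134°
H2 = (134 + 120) mod 360 = 254°
H3 = (134 + 240) mod 360 = 14°
Triadic = 134°, 254°, 14°


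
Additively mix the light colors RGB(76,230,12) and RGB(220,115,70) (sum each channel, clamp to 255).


Additive: each channel = min(255, C₁+C₂)
R: 76+220 = 296 → 255
G: 230+115 = 345 → 255
B: 12+70 = 82 → 82
= RGB(255, 255, 82)


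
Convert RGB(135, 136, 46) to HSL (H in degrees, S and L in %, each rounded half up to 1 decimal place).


Normalize: R'=135/255≈0.5294, G'=136/255≈0.5333, B'=46/255≈0.1804
Max=136/255, Min=46/255, Δ=Max-Min=90/255
L = (Max+Min)/2 = (136+46)/510 = 182/510 = 0.35686… → L = 35.7%
L ≤ 0.5 → S = Δ/(Max+Min) = 90/(136+46) = 90/182 = 0.49450… → S = 49.5%
(the 1/255 factors cancel in S and H, so raw channel differences can be used)
Max is G' → H = 60 × ((B-R)/Δ + 2) = 60 × ((46-135)/90 + 2)
  -89/90 + 2 = -0.9888… + 2 = 1.0111…
  H = 60 × 1.0111… = 60.666…° → H = 60.7°
= HSL(60.7°, 49.5%, 35.7%)


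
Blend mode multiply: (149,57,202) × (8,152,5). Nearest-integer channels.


Multiply: C = A×B/255, rounded to nearest integer
R: 149×8/255 = 1192/255 ≈ 4.675 → 5
G: 57×152/255 = 8664/255 ≈ 33.976 → 34
B: 202×5/255 = 1010/255 ≈ 3.961 → 4
= RGB(5, 34, 4)


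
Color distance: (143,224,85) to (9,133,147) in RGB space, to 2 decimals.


d = √[(R₁-R₂)² + (G₁-G₂)² + (B₁-B₂)²]
d = √[(143-9)² + (224-133)² + (85-147)²]
d = √[17956 + 8281 + 3844]
d = √30081
d ≈ 173.44


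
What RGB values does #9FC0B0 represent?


9F → 159 (R)
C0 → 192 (G)
B0 → 176 (B)
= RGB(159, 192, 176)


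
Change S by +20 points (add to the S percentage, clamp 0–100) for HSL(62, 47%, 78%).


Original S = 47%
Adjustment = +20 percentage points
New S = 47 + (20) = 67
Clamp to [0, 100] → 67
= HSL(62°, 67%, 78%)


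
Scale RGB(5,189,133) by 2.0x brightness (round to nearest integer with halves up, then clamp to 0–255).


Multiply each channel by 2.0, round half up, clamp to [0, 255]
R: 5×2.0 = 10
G: 189×2.0 = 378 → clamp → 255
B: 133×2.0 = 266 → clamp → 255
= RGB(10, 255, 255)


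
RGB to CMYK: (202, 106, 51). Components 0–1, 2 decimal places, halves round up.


R'=202/255≈0.7922, G'=106/255≈0.4157, B'=51/255≈0.2000
K = 1 - max(R',G',B') = 1 - 202/255 = 53/255 = 0.20784… → 0.21
(1-R'-K)/(1-K) simplifies to (max-R)/max with max = 202:
C = (202-202)/202 = 0/202 = 0 → 0.00
M = (202-106)/202 = 96/202 = 0.47524… → 0.48
Y = (202-51)/202 = 151/202 = 0.74752… → 0.75
= CMYK(0.00, 0.48, 0.75, 0.21)


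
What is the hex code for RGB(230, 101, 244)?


R = 230 → E6 (hex)
G = 101 → 65 (hex)
B = 244 → F4 (hex)
Hex = #E665F4


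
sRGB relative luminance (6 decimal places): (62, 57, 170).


Linearize each channel (sRGB transfer function): c = v/255; c_lin = c/12.92 if c ≤ 0.04045, else ((c+0.055)/1.055)^2.4
  R: 62/255 ≈ 0.243137 > 0.04045 → ((0.243137+0.055)/1.055)^2.4 ≈ 0.048172
  G: 57/255 ≈ 0.223529 > 0.04045 → ((0.223529+0.055)/1.055)^2.4 ≈ 0.040915
  B: 170/255 ≈ 0.666667 > 0.04045 → ((0.666667+0.055)/1.055)^2.4 ≈ 0.401978
R_lin = 0.048172, G_lin = 0.040915, B_lin = 0.401978
L = 0.2126×R + 0.7152×G + 0.0722×B
L = 0.2126×0.048172 + 0.7152×0.040915 + 0.0722×0.401978
L ≈ 0.068527


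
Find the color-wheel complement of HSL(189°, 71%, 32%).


Complement = opposite side of color wheel = hue + 180°
H' = (189 + 180) mod 360 = 9°
S and L unchanged.
= HSL(9°, 71%, 32%)


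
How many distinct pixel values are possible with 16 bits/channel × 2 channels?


Total bits = 16 bits/channel × 2 channels = 32 bits
Distinct pixel values = 2^32
= 4,294,967,296 pixel values


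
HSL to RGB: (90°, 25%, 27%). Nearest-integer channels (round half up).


H=90°, S=0.25, L=0.27
C = (1-|2L-1|)×S = (1-|-0.46|)×0.25 = 0.135
H' = H/60 = 90/60 ≈ 1.5000; X = C×(1-|H' mod 2 - 1|) = 0.0675
m = L - C/2 = 0.27 - 0.0675 = 0.2025
Sector ⌊H'⌋ = 1 → (R',G',B') = (0.0675, 0.135, 0.0)
RGB = ((R'+m)×255, (G'+m)×255, (B'+m)×255) = (68.85, 86.0625, 51.6375)
Round half up → RGB(69, 86, 52)


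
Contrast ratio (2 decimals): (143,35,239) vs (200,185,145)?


Linearize each sRGB channel c=v/255: c/12.92 if c ≤ 0.04045 else ((c+0.055)/1.055)^2.4
L = 0.2126×R_lin + 0.7152×G_lin + 0.0722×B_lin
Color 1 (143,35,239):
  R=143: 143/255≈0.5608 > 0.04045 → ((0.5608+0.055)/1.055)^2.4 ≈ 0.27468
  G=35: 35/255≈0.1373 > 0.04045 → ((0.1373+0.055)/1.055)^2.4 ≈ 0.01681
  B=239: 239/255≈0.9373 > 0.04045 → ((0.9373+0.055)/1.055)^2.4 ≈ 0.86316
  L1 = 0.2126×0.27468 + 0.7152×0.01681 + 0.0722×0.86316 ≈ 0.13274
Color 2 (200,185,145):
  R=200: 200/255≈0.7843 > 0.04045 → ((0.7843+0.055)/1.055)^2.4 ≈ 0.57758
  G=185: 185/255≈0.7255 > 0.04045 → ((0.7255+0.055)/1.055)^2.4 ≈ 0.48515
  B=145: 145/255≈0.5686 > 0.04045 → ((0.5686+0.055)/1.055)^2.4 ≈ 0.28315
  L2 = 0.2126×0.57758 + 0.7152×0.48515 + 0.0722×0.28315 ≈ 0.49022
Lighter = 0.49022, Darker = 0.13274
Ratio = (L_lighter + 0.05) / (L_darker + 0.05)
Ratio = (0.49022 + 0.05) / (0.13274 + 0.05) = 0.54022 / 0.18274 ≈ 2.9562
Ratio ≈ 2.96:1


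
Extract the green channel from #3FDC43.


Color: #3FDC43
R = 3F = 63
G = DC = 220
B = 43 = 67
Green = 220


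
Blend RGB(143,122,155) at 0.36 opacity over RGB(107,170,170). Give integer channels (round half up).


C = α×F + (1-α)×B, with 1-α = 0.64
R: 0.36×143 + 0.64×107 = 51.48 + 68.48 = 119.96 → 120
G: 0.36×122 + 0.64×170 = 43.92 + 108.80 = 152.72 → 153
B: 0.36×155 + 0.64×170 = 55.80 + 108.80 = 164.60 → 165
= RGB(120, 153, 165)


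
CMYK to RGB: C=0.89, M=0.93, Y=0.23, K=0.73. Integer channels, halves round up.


R = 255 × (1-C) × (1-K) = 255 × 0.11 × 0.27 = 7.5735 → 8
G = 255 × (1-M) × (1-K) = 255 × 0.07 × 0.27 = 4.8195 → 5
B = 255 × (1-Y) × (1-K) = 255 × 0.77 × 0.27 = 53.0145 → 53
= RGB(8, 5, 53)


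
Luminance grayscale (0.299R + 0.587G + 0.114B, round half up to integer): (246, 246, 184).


Gray = 0.299×R + 0.587×G + 0.114×B
Gray = 0.299×246 + 0.587×246 + 0.114×184
Gray = 73.554 + 144.402 + 20.976
Gray = 238.932 → round half up → 239
Gray = 239
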